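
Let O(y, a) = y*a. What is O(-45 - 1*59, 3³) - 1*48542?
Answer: -51350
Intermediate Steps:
O(y, a) = a*y
O(-45 - 1*59, 3³) - 1*48542 = 3³*(-45 - 1*59) - 1*48542 = 27*(-45 - 59) - 48542 = 27*(-104) - 48542 = -2808 - 48542 = -51350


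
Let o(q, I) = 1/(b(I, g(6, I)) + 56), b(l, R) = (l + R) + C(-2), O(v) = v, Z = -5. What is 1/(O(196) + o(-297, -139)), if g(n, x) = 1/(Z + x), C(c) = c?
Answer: 12241/2399092 ≈ 0.0051023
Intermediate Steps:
g(n, x) = 1/(-5 + x)
b(l, R) = -2 + R + l (b(l, R) = (l + R) - 2 = (R + l) - 2 = -2 + R + l)
o(q, I) = 1/(54 + I + 1/(-5 + I)) (o(q, I) = 1/((-2 + 1/(-5 + I) + I) + 56) = 1/((-2 + I + 1/(-5 + I)) + 56) = 1/(54 + I + 1/(-5 + I)))
1/(O(196) + o(-297, -139)) = 1/(196 + (-5 - 139)/(-269 + (-139)**2 + 49*(-139))) = 1/(196 - 144/(-269 + 19321 - 6811)) = 1/(196 - 144/12241) = 1/(2399092/12241) = 12241/2399092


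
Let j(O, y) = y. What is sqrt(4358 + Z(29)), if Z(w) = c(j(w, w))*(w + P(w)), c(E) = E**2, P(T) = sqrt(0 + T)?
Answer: sqrt(28747 + 841*sqrt(29)) ≈ 182.42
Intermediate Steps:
P(T) = sqrt(T)
Z(w) = w**2*(w + sqrt(w))
sqrt(4358 + Z(29)) = sqrt(4358 + (29**3 + 29**(5/2))) = sqrt(4358 + (24389 + 841*sqrt(29))) = sqrt(28747 + 841*sqrt(29))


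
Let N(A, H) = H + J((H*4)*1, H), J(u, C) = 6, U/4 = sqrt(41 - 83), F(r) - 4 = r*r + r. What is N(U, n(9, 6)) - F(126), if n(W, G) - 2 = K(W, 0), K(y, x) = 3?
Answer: -15995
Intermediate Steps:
F(r) = 4 + r + r**2 (F(r) = 4 + (r*r + r) = 4 + (r**2 + r) = 4 + (r + r**2) = 4 + r + r**2)
n(W, G) = 5 (n(W, G) = 2 + 3 = 5)
U = 4*I*sqrt(42) (U = 4*sqrt(41 - 83) = 4*sqrt(-42) = 4*(I*sqrt(42)) = 4*I*sqrt(42) ≈ 25.923*I)
N(A, H) = 6 + H (N(A, H) = H + 6 = 6 + H)
N(U, n(9, 6)) - F(126) = (6 + 5) - (4 + 126 + 126**2) = 11 - (4 + 126 + 15876) = 11 - 1*16006 = 11 - 16006 = -15995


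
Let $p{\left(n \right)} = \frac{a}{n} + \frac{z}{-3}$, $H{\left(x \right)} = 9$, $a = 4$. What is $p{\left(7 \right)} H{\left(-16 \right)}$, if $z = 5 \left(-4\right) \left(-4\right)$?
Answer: $- \frac{1644}{7} \approx -234.86$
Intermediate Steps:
$z = 80$ ($z = \left(-20\right) \left(-4\right) = 80$)
$p{\left(n \right)} = - \frac{80}{3} + \frac{4}{n}$ ($p{\left(n \right)} = \frac{4}{n} + \frac{80}{-3} = \frac{4}{n} + 80 \left(- \frac{1}{3}\right) = \frac{4}{n} - \frac{80}{3} = - \frac{80}{3} + \frac{4}{n}$)
$p{\left(7 \right)} H{\left(-16 \right)} = \left(- \frac{80}{3} + \frac{4}{7}\right) 9 = \left(- \frac{548}{21}\right) 9 = - \frac{1644}{7}$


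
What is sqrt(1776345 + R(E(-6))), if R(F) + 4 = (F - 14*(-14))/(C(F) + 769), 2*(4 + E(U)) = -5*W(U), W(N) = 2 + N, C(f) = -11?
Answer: 2*sqrt(63788858965)/379 ≈ 1332.8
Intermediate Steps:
E(U) = -9 - 5*U/2 (E(U) = -4 + (-5*(2 + U))/2 = -4 + (-10 - 5*U)/2 = -4 + (-5 - 5*U/2) = -9 - 5*U/2)
R(F) = -1418/379 + F/758 (R(F) = -4 + (F - 14*(-14))/(-11 + 769) = -4 + (F + 196)/758 = -4 + (196 + F)*(1/758) = -4 + (98/379 + F/758) = -1418/379 + F/758)
sqrt(1776345 + R(E(-6))) = sqrt(1776345 + (-1418/379 + (-9 - 5/2*(-6))/758)) = sqrt(1776345 + (-1418/379 + (-9 + 15)/758)) = sqrt(1776345 + (-1418/379 + (1/758)*6)) = sqrt(1776345 + (-1418/379 + 3/379)) = sqrt(1776345 - 1415/379) = sqrt(673233340/379) = 2*sqrt(63788858965)/379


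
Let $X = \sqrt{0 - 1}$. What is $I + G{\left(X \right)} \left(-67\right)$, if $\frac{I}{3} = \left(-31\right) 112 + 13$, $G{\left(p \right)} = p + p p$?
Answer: $-10310 - 67 i \approx -10310.0 - 67.0 i$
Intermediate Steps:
$X = i$ ($X = \sqrt{-1} = i \approx 1.0 i$)
$G{\left(p \right)} = p + p^{2}$
$I = -10377$ ($I = 3 \left(\left(-31\right) 112 + 13\right) = 3 \left(-3472 + 13\right) = 3 \left(-3459\right) = -10377$)
$I + G{\left(X \right)} \left(-67\right) = -10377 + i \left(1 + i\right) \left(-67\right) = -10377 - 67 i \left(1 + i\right)$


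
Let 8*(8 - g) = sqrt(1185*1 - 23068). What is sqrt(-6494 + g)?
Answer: sqrt(-103776 - 2*I*sqrt(21883))/4 ≈ 0.1148 - 80.536*I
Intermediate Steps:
g = 8 - I*sqrt(21883)/8 (g = 8 - sqrt(1185*1 - 23068)/8 = 8 - sqrt(1185 - 23068)/8 = 8 - I*sqrt(21883)/8 ≈ 8.0 - 18.491*I)
sqrt(-6494 + g) = sqrt(-6494 + (8 - I*sqrt(21883)/8)) = sqrt(-6486 - I*sqrt(21883)/8)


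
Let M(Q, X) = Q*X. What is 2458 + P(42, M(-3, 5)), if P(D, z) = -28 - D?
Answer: 2388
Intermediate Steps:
2458 + P(42, M(-3, 5)) = 2458 + (-28 - 1*42) = 2458 + (-28 - 42) = 2458 - 70 = 2388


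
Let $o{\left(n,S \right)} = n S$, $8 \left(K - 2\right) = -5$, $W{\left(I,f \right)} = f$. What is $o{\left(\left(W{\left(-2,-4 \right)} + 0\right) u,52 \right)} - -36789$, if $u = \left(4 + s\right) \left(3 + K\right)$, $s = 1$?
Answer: $32239$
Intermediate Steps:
$K = \frac{11}{8}$ ($K = 2 + \frac{1}{8} \left(-5\right) = 2 - \frac{5}{8} = \frac{11}{8} \approx 1.375$)
$u = \frac{175}{8}$ ($u = \left(4 + 1\right) \left(3 + \frac{11}{8}\right) = 5 \cdot \frac{35}{8} = \frac{175}{8} \approx 21.875$)
$o{\left(n,S \right)} = S n$
$o{\left(\left(W{\left(-2,-4 \right)} + 0\right) u,52 \right)} - -36789 = 52 \left(-4 + 0\right) \frac{175}{8} - -36789 = 52 \left(\left(-4\right) \frac{175}{8}\right) + 36789 = 52 \left(- \frac{175}{2}\right) + 36789 = -4550 + 36789 = 32239$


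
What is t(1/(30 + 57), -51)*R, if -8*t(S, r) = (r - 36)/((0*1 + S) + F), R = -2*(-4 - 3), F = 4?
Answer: 52983/1396 ≈ 37.953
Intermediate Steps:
R = 14 (R = -2*(-7) = 14)
t(S, r) = -(-36 + r)/(8*(4 + S)) (t(S, r) = -(r - 36)/(8*((0*1 + S) + 4)) = -(-36 + r)/(8*((0 + S) + 4)) = -(-36 + r)/(8*(S + 4)) = -(-36 + r)/(8*(4 + S)))
t(1/(30 + 57), -51)*R = ((36 - 1*(-51))/(8*(4 + 1/(30 + 57))))*14 = ((36 + 51)/(8*(4 + 1/87)))*14 = ((⅛)*87/(4 + 1/87))*14 = ((⅛)*87/(349/87))*14 = ((⅛)*(87/349)*87)*14 = (7569/2792)*14 = 52983/1396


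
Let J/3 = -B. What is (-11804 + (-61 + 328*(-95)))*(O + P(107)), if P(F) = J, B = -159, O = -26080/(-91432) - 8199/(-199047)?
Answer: -15573239986179850/758302721 ≈ -2.0537e+7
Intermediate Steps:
O = 247533197/758302721 (O = -26080*(-1/91432) - 8199*(-1/199047) = 3260/11429 + 2733/66349 = 247533197/758302721 ≈ 0.32643)
J = 477 (J = 3*(-1*(-159)) = 3*159 = 477)
P(F) = 477
(-11804 + (-61 + 328*(-95)))*(O + P(107)) = (-11804 + (-61 + 328*(-95)))*(247533197/758302721 + 477) = (-11804 + (-61 - 31160))*(361957931114/758302721) = (-11804 - 31221)*(361957931114/758302721) = -43025*361957931114/758302721 = -15573239986179850/758302721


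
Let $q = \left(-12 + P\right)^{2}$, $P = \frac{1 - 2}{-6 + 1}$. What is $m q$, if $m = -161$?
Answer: $- \frac{560441}{25} \approx -22418.0$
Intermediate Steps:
$P = \frac{1}{5}$ ($P = - \frac{1}{-5} = \left(-1\right) \left(- \frac{1}{5}\right) = \frac{1}{5} \approx 0.2$)
$q = \frac{3481}{25}$ ($q = \left(-12 + \frac{1}{5}\right)^{2} = \left(- \frac{59}{5}\right)^{2} = \frac{3481}{25} \approx 139.24$)
$m q = \left(-161\right) \frac{3481}{25} = - \frac{560441}{25}$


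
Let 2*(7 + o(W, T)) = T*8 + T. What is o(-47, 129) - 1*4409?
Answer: -7671/2 ≈ -3835.5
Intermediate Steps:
o(W, T) = -7 + 9*T/2 (o(W, T) = -7 + (T*8 + T)/2 = -7 + (8*T + T)/2 = -7 + (9*T)/2 = -7 + 9*T/2)
o(-47, 129) - 1*4409 = (-7 + (9/2)*129) - 1*4409 = (-7 + 1161/2) - 4409 = 1147/2 - 4409 = -7671/2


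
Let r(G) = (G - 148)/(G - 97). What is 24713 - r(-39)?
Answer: 197693/8 ≈ 24712.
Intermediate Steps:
r(G) = (-148 + G)/(-97 + G)
24713 - r(-39) = 24713 - (-148 - 39)/(-97 - 39) = 24713 - (-187)/(-136) = 24713 - (-1)*(-187)/136 = 24713 - 1*11/8 = 24713 - 11/8 = 197693/8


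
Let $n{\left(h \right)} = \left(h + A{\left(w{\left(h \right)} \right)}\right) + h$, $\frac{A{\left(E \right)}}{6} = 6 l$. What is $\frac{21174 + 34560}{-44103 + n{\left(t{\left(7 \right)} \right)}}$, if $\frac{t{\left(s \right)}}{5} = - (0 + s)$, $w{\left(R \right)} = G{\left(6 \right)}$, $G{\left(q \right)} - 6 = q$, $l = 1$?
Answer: $- \frac{55734}{44137} \approx -1.2628$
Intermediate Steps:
$G{\left(q \right)} = 6 + q$
$w{\left(R \right)} = 12$ ($w{\left(R \right)} = 6 + 6 = 12$)
$t{\left(s \right)} = - 5 s$ ($t{\left(s \right)} = 5 \left(- (0 + s)\right) = 5 \left(- s\right) = - 5 s$)
$A{\left(E \right)} = 36$ ($A{\left(E \right)} = 6 \cdot 6 \cdot 1 = 6 \cdot 6 = 36$)
$n{\left(h \right)} = 36 + 2 h$ ($n{\left(h \right)} = \left(h + 36\right) + h = \left(36 + h\right) + h = 36 + 2 h$)
$\frac{21174 + 34560}{-44103 + n{\left(t{\left(7 \right)} \right)}} = \frac{21174 + 34560}{-44103 + \left(36 + 2 \left(\left(-5\right) 7\right)\right)} = \frac{55734}{-44103 + \left(36 + 2 \left(-35\right)\right)} = \frac{55734}{-44103 + \left(36 - 70\right)} = \frac{55734}{-44103 - 34} = \frac{55734}{-44137} = 55734 \left(- \frac{1}{44137}\right) = - \frac{55734}{44137}$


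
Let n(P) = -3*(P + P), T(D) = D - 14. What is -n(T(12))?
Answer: -12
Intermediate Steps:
T(D) = -14 + D
n(P) = -6*P
-n(T(12)) = -(-6)*(-14 + 12) = -(-6)*(-2) = -1*12 = -12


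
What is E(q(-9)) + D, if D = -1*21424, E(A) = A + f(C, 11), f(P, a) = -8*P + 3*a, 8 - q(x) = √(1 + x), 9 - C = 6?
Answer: -21407 - 2*I*√2 ≈ -21407.0 - 2.8284*I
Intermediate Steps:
C = 3 (C = 9 - 1*6 = 9 - 6 = 3)
q(x) = 8 - √(1 + x)
E(A) = 9 + A (E(A) = A + (-8*3 + 3*11) = A + (-24 + 33) = A + 9 = 9 + A)
D = -21424
E(q(-9)) + D = (9 + (8 - √(1 - 9))) - 21424 = (9 + (8 - √(-8))) - 21424 = (9 + (8 - 2*I*√2)) - 21424 = (17 - 2*I*√2) - 21424 = -21407 - 2*I*√2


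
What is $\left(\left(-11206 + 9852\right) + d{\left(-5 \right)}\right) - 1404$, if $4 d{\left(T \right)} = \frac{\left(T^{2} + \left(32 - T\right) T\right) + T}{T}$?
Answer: $- \frac{10999}{4} \approx -2749.8$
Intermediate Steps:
$d{\left(T \right)} = \frac{T + T^{2} + T \left(32 - T\right)}{4 T}$ ($d{\left(T \right)} = \frac{\left(\left(T^{2} + \left(32 - T\right) T\right) + T\right) \frac{1}{T}}{4} = \frac{\left(\left(T^{2} + T \left(32 - T\right)\right) + T\right) \frac{1}{T}}{4} = \frac{\left(T + T^{2} + T \left(32 - T\right)\right) \frac{1}{T}}{4} = \frac{\frac{1}{T} \left(T + T^{2} + T \left(32 - T\right)\right)}{4} = \frac{T + T^{2} + T \left(32 - T\right)}{4 T}$)
$\left(\left(-11206 + 9852\right) + d{\left(-5 \right)}\right) - 1404 = \left(\left(-11206 + 9852\right) + \frac{33}{4}\right) - 1404 = \left(-1354 + \frac{33}{4}\right) - 1404 = - \frac{5383}{4} - 1404 = - \frac{10999}{4}$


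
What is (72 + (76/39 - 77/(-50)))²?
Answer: 21668723209/3802500 ≈ 5698.5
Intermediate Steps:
(72 + (76/39 - 77/(-50)))² = (72 + (76*(1/39) - 77*(-1/50)))² = (72 + (76/39 + 77/50))² = (72 + 6803/1950)² = (147203/1950)² = 21668723209/3802500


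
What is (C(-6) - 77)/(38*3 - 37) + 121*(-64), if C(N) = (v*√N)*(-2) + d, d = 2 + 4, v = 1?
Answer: -596359/77 - 2*I*√6/77 ≈ -7744.9 - 0.063623*I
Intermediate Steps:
d = 6
C(N) = 6 - 2*√N (C(N) = (1*√N)*(-2) + 6 = √N*(-2) + 6 = -2*√N + 6 = 6 - 2*√N)
(C(-6) - 77)/(38*3 - 37) + 121*(-64) = ((6 - 2*I*√6) - 77)/(38*3 - 37) + 121*(-64) = ((6 - 2*I*√6) - 77)/(114 - 37) - 7744 = ((6 - 2*I*√6) - 77)/77 - 7744 = (-71 - 2*I*√6)*(1/77) - 7744 = (-71/77 - 2*I*√6/77) - 7744 = -596359/77 - 2*I*√6/77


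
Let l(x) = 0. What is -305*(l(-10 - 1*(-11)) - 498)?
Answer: 151890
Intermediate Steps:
-305*(l(-10 - 1*(-11)) - 498) = -305*(0 - 498) = -305*(-498) = 151890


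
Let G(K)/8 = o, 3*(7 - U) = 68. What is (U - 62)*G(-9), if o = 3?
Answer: -1864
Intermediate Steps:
U = -47/3 (U = 7 - ⅓*68 = 7 - 68/3 = -47/3 ≈ -15.667)
G(K) = 24 (G(K) = 8*3 = 24)
(U - 62)*G(-9) = (-47/3 - 62)*24 = -233/3*24 = -1864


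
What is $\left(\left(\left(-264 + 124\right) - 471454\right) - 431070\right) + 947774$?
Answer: $45110$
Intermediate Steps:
$\left(\left(\left(-264 + 124\right) - 471454\right) - 431070\right) + 947774 = \left(\left(-140 - 471454\right) - 431070\right) + 947774 = \left(-471594 - 431070\right) + 947774 = -902664 + 947774 = 45110$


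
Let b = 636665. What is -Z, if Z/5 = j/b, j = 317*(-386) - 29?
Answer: 122391/127333 ≈ 0.96119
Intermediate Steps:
j = -122391 (j = -122362 - 29 = -122391)
Z = -122391/127333 (Z = 5*(-122391/636665) = -122391/127333 ≈ -0.96119)
-Z = -1*(-122391/127333) = 122391/127333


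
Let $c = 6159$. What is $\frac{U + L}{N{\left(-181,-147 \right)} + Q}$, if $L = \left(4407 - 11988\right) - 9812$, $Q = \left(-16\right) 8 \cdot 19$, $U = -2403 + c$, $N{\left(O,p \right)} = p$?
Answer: $\frac{13637}{2579} \approx 5.2877$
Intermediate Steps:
$U = 3756$ ($U = -2403 + 6159 = 3756$)
$Q = -2432$ ($Q = \left(-128\right) 19 = -2432$)
$L = -17393$ ($L = \left(4407 - 11988\right) - 9812 = -7581 - 9812 = -17393$)
$\frac{U + L}{N{\left(-181,-147 \right)} + Q} = \frac{3756 - 17393}{-147 - 2432} = - \frac{13637}{-2579} = \left(-13637\right) \left(- \frac{1}{2579}\right) = \frac{13637}{2579}$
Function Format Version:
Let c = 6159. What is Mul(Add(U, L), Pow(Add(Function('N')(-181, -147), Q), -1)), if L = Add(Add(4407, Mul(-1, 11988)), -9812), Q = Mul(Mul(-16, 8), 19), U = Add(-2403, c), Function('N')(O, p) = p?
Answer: Rational(13637, 2579) ≈ 5.2877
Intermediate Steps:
U = 3756 (U = Add(-2403, 6159) = 3756)
Q = -2432 (Q = Mul(-128, 19) = -2432)
L = -17393 (L = Add(Add(4407, -11988), -9812) = Add(-7581, -9812) = -17393)
Mul(Add(U, L), Pow(Add(Function('N')(-181, -147), Q), -1)) = Mul(Add(3756, -17393), Pow(Add(-147, -2432), -1)) = Mul(-13637, Pow(-2579, -1)) = Mul(-13637, Rational(-1, 2579)) = Rational(13637, 2579)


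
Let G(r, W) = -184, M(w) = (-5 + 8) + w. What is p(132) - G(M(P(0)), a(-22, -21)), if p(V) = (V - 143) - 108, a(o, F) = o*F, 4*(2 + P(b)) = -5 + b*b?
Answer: 65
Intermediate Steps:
P(b) = -13/4 + b²/4 (P(b) = -2 + (-5 + b*b)/4 = -2 + (-5 + b²)/4 = -2 + (-5/4 + b²/4) = -13/4 + b²/4)
a(o, F) = F*o
M(w) = 3 + w
p(V) = -251 + V (p(V) = (-143 + V) - 108 = -251 + V)
p(132) - G(M(P(0)), a(-22, -21)) = (-251 + 132) - 1*(-184) = -119 + 184 = 65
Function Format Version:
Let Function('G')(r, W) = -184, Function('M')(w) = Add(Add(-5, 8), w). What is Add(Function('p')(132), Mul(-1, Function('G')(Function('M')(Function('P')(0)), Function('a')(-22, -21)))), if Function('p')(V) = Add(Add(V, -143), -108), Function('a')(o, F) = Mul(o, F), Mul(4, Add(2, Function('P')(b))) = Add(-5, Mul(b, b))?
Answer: 65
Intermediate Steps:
Function('P')(b) = Add(Rational(-13, 4), Mul(Rational(1, 4), Pow(b, 2))) (Function('P')(b) = Add(-2, Mul(Rational(1, 4), Add(-5, Mul(b, b)))) = Add(-2, Mul(Rational(1, 4), Add(-5, Pow(b, 2)))) = Add(-2, Add(Rational(-5, 4), Mul(Rational(1, 4), Pow(b, 2)))) = Add(Rational(-13, 4), Mul(Rational(1, 4), Pow(b, 2))))
Function('a')(o, F) = Mul(F, o)
Function('M')(w) = Add(3, w)
Function('p')(V) = Add(-251, V) (Function('p')(V) = Add(Add(-143, V), -108) = Add(-251, V))
Add(Function('p')(132), Mul(-1, Function('G')(Function('M')(Function('P')(0)), Function('a')(-22, -21)))) = Add(Add(-251, 132), Mul(-1, -184)) = Add(-119, 184) = 65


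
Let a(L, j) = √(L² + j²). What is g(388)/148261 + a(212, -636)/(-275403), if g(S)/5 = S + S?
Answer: 3880/148261 - 212*√10/275403 ≈ 0.023736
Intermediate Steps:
g(S) = 10*S (g(S) = 5*(S + S) = 5*(2*S) = 10*S)
g(388)/148261 + a(212, -636)/(-275403) = (10*388)/148261 + √(212² + (-636)²)/(-275403) = 3880*(1/148261) + √(44944 + 404496)*(-1/275403) = 3880/148261 + √449440*(-1/275403) = 3880/148261 + (212*√10)*(-1/275403) = 3880/148261 - 212*√10/275403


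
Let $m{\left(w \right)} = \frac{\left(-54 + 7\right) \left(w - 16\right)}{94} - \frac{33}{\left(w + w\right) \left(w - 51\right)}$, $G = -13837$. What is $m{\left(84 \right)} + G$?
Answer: $- \frac{2330329}{168} \approx -13871.0$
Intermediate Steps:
$m{\left(w \right)} = 8 - \frac{w}{2} - \frac{33}{2 w \left(-51 + w\right)}$ ($m{\left(w \right)} = - 47 \left(-16 + w\right) \frac{1}{94} - \frac{33}{2 w \left(-51 + w\right)} = \left(752 - 47 w\right) \frac{1}{94} - \frac{33}{2 w \left(-51 + w\right)} = \left(8 - \frac{w}{2}\right) - 33 \frac{1}{2 w \left(-51 + w\right)} = \left(8 - \frac{w}{2}\right) - \frac{33}{2 w \left(-51 + w\right)} = 8 - \frac{w}{2} - \frac{33}{2 w \left(-51 + w\right)}$)
$m{\left(84 \right)} + G = \frac{-33 - 84^{3} - 68544 + 67 \cdot 84^{2}}{2 \cdot 84 \left(-51 + 84\right)} - 13837 = \frac{1}{2} \cdot \frac{1}{84} \cdot \frac{1}{33} \left(-33 - 592704 - 68544 + 67 \cdot 7056\right) - 13837 = \frac{1}{2} \cdot \frac{1}{84} \cdot \frac{1}{33} \left(-33 - 592704 - 68544 + 472752\right) - 13837 = \frac{1}{2} \cdot \frac{1}{84} \cdot \frac{1}{33} \left(-188529\right) - 13837 = - \frac{5713}{168} - 13837 = - \frac{2330329}{168}$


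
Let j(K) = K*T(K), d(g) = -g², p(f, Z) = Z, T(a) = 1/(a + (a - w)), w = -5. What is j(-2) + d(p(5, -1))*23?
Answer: -25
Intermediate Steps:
T(a) = 1/(5 + 2*a) (T(a) = 1/(a + (a - 1*(-5))) = 1/(a + (a + 5)) = 1/(a + (5 + a)) = 1/(5 + 2*a))
j(K) = K/(5 + 2*K)
j(-2) + d(p(5, -1))*23 = -2/(5 + 2*(-2)) - 1*(-1)²*23 = -2/(5 - 4) - 1*1*23 = -2/1 - 1*23 = -2*1 - 23 = -2 - 23 = -25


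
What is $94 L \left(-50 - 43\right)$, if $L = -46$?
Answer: $402132$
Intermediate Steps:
$94 L \left(-50 - 43\right) = 94 \left(-46\right) \left(-50 - 43\right) = \left(-4324\right) \left(-93\right) = 402132$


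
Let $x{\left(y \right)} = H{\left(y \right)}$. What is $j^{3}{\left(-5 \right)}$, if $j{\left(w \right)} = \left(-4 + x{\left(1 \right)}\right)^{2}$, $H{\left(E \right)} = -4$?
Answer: $262144$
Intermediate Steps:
$x{\left(y \right)} = -4$
$j{\left(w \right)} = 64$ ($j{\left(w \right)} = \left(-4 - 4\right)^{2} = \left(-8\right)^{2} = 64$)
$j^{3}{\left(-5 \right)} = 64^{3} = 262144$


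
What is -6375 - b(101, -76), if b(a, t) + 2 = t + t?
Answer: -6221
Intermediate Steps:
b(a, t) = -2 + 2*t (b(a, t) = -2 + (t + t) = -2 + 2*t)
-6375 - b(101, -76) = -6375 - (-2 + 2*(-76)) = -6375 - (-2 - 152) = -6375 - 1*(-154) = -6375 + 154 = -6221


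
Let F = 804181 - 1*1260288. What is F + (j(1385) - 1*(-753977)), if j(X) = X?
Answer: 299255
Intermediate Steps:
F = -456107 (F = 804181 - 1260288 = -456107)
F + (j(1385) - 1*(-753977)) = -456107 + (1385 - 1*(-753977)) = -456107 + (1385 + 753977) = -456107 + 755362 = 299255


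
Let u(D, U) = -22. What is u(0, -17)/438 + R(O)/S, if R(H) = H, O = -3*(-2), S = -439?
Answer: -6143/96141 ≈ -0.063896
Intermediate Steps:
O = 6
u(0, -17)/438 + R(O)/S = -22/438 + 6/(-439) = -22*1/438 + 6*(-1/439) = -11/219 - 6/439 = -6143/96141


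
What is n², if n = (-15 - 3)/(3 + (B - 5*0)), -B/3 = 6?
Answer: 36/25 ≈ 1.4400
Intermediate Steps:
B = -18 (B = -3*6 = -18)
n = 6/5 (n = (-15 - 3)/(3 + (-18 - 5*0)) = -18/(3 + (-18 + 0)) = -18/(3 - 18) = -18/(-15) = -18*(-1/15) = 6/5 ≈ 1.2000)
n² = (6/5)² = 36/25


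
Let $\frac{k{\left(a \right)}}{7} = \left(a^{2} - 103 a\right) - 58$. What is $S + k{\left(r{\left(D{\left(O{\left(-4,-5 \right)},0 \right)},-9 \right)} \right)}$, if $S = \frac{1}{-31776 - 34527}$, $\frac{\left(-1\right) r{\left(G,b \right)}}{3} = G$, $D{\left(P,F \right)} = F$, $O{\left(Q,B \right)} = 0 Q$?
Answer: $- \frac{26919019}{66303} \approx -406.0$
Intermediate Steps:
$O{\left(Q,B \right)} = 0$
$r{\left(G,b \right)} = - 3 G$
$k{\left(a \right)} = -406 - 721 a + 7 a^{2}$ ($k{\left(a \right)} = 7 \left(\left(a^{2} - 103 a\right) - 58\right) = 7 \left(-58 + a^{2} - 103 a\right) = -406 - 721 a + 7 a^{2}$)
$S = - \frac{1}{66303}$ ($S = \frac{1}{-66303} = - \frac{1}{66303} \approx -1.5082 \cdot 10^{-5}$)
$S + k{\left(r{\left(D{\left(O{\left(-4,-5 \right)},0 \right)},-9 \right)} \right)} = - \frac{1}{66303} - \left(406 + 0 + 721 \left(-3\right) 0\right) = - \frac{1}{66303} - \left(406 - 7 \cdot 0^{2}\right) = - \frac{1}{66303} + \left(-406 + 0 + 7 \cdot 0\right) = - \frac{1}{66303} + \left(-406 + 0 + 0\right) = - \frac{1}{66303} - 406 = - \frac{26919019}{66303}$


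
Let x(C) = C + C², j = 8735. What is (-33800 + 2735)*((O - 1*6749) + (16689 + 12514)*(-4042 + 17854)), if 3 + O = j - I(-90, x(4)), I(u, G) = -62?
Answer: -12530188313265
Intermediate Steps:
O = 8794 (O = -3 + (8735 - 1*(-62)) = -3 + (8735 + 62) = -3 + 8797 = 8794)
(-33800 + 2735)*((O - 1*6749) + (16689 + 12514)*(-4042 + 17854)) = (-33800 + 2735)*((8794 - 1*6749) + (16689 + 12514)*(-4042 + 17854)) = -31065*((8794 - 6749) + 29203*13812) = -31065*(2045 + 403351836) = -31065*403353881 = -12530188313265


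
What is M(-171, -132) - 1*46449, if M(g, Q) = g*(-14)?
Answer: -44055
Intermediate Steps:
M(g, Q) = -14*g
M(-171, -132) - 1*46449 = -14*(-171) - 1*46449 = 2394 - 46449 = -44055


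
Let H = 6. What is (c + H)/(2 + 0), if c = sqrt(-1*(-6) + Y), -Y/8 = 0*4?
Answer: 3 + sqrt(6)/2 ≈ 4.2247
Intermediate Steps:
Y = 0 (Y = -0*4 = -8*0 = 0)
c = sqrt(6) (c = sqrt(-1*(-6) + 0) = sqrt(6 + 0) = sqrt(6) ≈ 2.4495)
(c + H)/(2 + 0) = (sqrt(6) + 6)/(2 + 0) = (6 + sqrt(6))/2 = 3 + sqrt(6)/2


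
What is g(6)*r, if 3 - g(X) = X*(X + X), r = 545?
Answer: -37605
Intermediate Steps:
g(X) = 3 - 2*X² (g(X) = 3 - X*(X + X) = 3 - X*2*X = 3 - 2*X²)
g(6)*r = (3 - 2*6²)*545 = (3 - 2*36)*545 = (3 - 72)*545 = -69*545 = -37605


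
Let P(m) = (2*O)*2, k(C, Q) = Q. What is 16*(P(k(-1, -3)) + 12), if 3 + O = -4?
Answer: -256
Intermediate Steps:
O = -7 (O = -3 - 4 = -7)
P(m) = -28 (P(m) = (2*(-7))*2 = -14*2 = -28)
16*(P(k(-1, -3)) + 12) = 16*(-28 + 12) = 16*(-16) = -256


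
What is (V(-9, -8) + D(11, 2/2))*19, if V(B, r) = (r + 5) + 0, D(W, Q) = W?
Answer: 152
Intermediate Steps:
V(B, r) = 5 + r (V(B, r) = (5 + r) + 0 = 5 + r)
(V(-9, -8) + D(11, 2/2))*19 = ((5 - 8) + 11)*19 = (-3 + 11)*19 = 8*19 = 152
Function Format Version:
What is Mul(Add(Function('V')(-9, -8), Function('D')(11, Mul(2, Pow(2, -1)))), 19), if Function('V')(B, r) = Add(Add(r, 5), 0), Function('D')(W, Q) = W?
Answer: 152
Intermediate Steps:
Function('V')(B, r) = Add(5, r) (Function('V')(B, r) = Add(Add(5, r), 0) = Add(5, r))
Mul(Add(Function('V')(-9, -8), Function('D')(11, Mul(2, Pow(2, -1)))), 19) = Mul(Add(Add(5, -8), 11), 19) = Mul(Add(-3, 11), 19) = Mul(8, 19) = 152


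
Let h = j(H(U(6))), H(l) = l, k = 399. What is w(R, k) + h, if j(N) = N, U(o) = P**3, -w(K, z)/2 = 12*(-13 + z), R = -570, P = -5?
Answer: -9389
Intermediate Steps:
w(K, z) = 312 - 24*z (w(K, z) = -24*(-13 + z) = -2*(-156 + 12*z) = 312 - 24*z)
U(o) = -125 (U(o) = (-5)**3 = -125)
h = -125
w(R, k) + h = (312 - 24*399) - 125 = (312 - 9576) - 125 = -9264 - 125 = -9389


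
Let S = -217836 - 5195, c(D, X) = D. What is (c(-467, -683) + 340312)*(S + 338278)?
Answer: 39166116715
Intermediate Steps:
S = -223031 (S = -217836 - 1*5195 = -217836 - 5195 = -223031)
(c(-467, -683) + 340312)*(S + 338278) = (-467 + 340312)*(-223031 + 338278) = 339845*115247 = 39166116715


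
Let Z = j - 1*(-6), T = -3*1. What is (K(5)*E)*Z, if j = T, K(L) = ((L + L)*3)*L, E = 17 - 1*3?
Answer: 6300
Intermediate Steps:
E = 14 (E = 17 - 3 = 14)
K(L) = 6*L**2 (K(L) = ((2*L)*3)*L = (6*L)*L = 6*L**2)
T = -3
j = -3
Z = 3 (Z = -3 - 1*(-6) = -3 + 6 = 3)
(K(5)*E)*Z = ((6*5**2)*14)*3 = ((6*25)*14)*3 = (150*14)*3 = 2100*3 = 6300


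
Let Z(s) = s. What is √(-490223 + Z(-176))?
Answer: I*√490399 ≈ 700.29*I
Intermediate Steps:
√(-490223 + Z(-176)) = √(-490223 - 176) = √(-490399) = I*√490399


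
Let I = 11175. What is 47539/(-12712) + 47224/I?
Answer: 69063163/142056600 ≈ 0.48617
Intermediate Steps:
47539/(-12712) + 47224/I = 47539/(-12712) + 47224/11175 = 47539*(-1/12712) + 47224*(1/11175) = -47539/12712 + 47224/11175 = 69063163/142056600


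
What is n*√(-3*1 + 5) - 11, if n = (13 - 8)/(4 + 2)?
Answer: -11 + 5*√2/6 ≈ -9.8215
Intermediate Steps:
n = ⅚ (n = 5/6 = 5*(⅙) = ⅚ ≈ 0.83333)
n*√(-3*1 + 5) - 11 = 5*√(-3*1 + 5)/6 - 11 = 5*√(-3 + 5)/6 - 11 = 5*√2/6 - 11 = -11 + 5*√2/6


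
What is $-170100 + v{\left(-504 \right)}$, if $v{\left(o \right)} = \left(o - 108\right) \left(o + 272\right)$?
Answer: $-28116$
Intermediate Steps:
$v{\left(o \right)} = \left(-108 + o\right) \left(272 + o\right)$
$-170100 + v{\left(-504 \right)} = -170100 + \left(-29376 + \left(-504\right)^{2} + 164 \left(-504\right)\right) = -170100 - -141984 = -170100 + 141984 = -28116$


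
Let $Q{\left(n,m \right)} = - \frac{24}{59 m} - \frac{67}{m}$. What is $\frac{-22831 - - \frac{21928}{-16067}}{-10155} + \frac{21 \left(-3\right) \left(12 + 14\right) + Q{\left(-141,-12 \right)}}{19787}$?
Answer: $\frac{330044742553379}{152383054193364} \approx 2.1659$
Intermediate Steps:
$Q{\left(n,m \right)} = - \frac{3977}{59 m}$ ($Q{\left(n,m \right)} = - 24 \frac{1}{59 m} - \frac{67}{m} = - \frac{24}{59 m} - \frac{67}{m} = - \frac{3977}{59 m}$)
$\frac{-22831 - - \frac{21928}{-16067}}{-10155} + \frac{21 \left(-3\right) \left(12 + 14\right) + Q{\left(-141,-12 \right)}}{19787} = \frac{-22831 - - \frac{21928}{-16067}}{-10155} + \frac{21 \left(-3\right) \left(12 + 14\right) - \frac{3977}{59 \left(-12\right)}}{19787} = \left(-22831 - \left(-21928\right) \left(- \frac{1}{16067}\right)\right) \left(- \frac{1}{10155}\right) + \left(\left(-63\right) 26 - - \frac{3977}{708}\right) \frac{1}{19787} = \left(-22831 - \frac{21928}{16067}\right) \left(- \frac{1}{10155}\right) + \left(-1638 + \frac{3977}{708}\right) \frac{1}{19787} = \left(-22831 - \frac{21928}{16067}\right) \left(- \frac{1}{10155}\right) - \frac{1155727}{14009196} = \left(- \frac{366847605}{16067}\right) \left(- \frac{1}{10155}\right) - \frac{1155727}{14009196} = \frac{24456507}{10877359} - \frac{1155727}{14009196} = \frac{330044742553379}{152383054193364}$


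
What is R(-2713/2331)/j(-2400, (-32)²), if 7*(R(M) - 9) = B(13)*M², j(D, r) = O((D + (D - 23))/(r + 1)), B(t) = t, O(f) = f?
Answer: -448949118500/183442452921 ≈ -2.4474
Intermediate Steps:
j(D, r) = (-23 + 2*D)/(1 + r) (j(D, r) = (D + (D - 23))/(r + 1) = (D + (-23 + D))/(1 + r) = (-23 + 2*D)/(1 + r))
R(M) = 9 + 13*M²/7 (R(M) = 9 + (13*M²)/7 = 9 + 13*M²/7)
R(-2713/2331)/j(-2400, (-32)²) = (9 + 13*(-2713/2331)²/7)/(((-23 + 2*(-2400))/(1 + (-32)²))) = (9 + 13*(-2713*1/2331)²/7)/(((-23 - 4800)/(1 + 1024))) = (9 + 13*(-2713/2331)²/7)/((-4823/1025)) = (9 + (13/7)*(7360369/5433561))/(((1/1025)*(-4823))) = (9 + 95684797/38034927)/(-4823/1025) = (437999140/38034927)*(-1025/4823) = -448949118500/183442452921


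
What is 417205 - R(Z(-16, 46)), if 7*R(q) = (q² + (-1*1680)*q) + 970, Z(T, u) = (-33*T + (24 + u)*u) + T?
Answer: -4738599/7 ≈ -6.7694e+5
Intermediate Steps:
Z(T, u) = -32*T + u*(24 + u) (Z(T, u) = (-33*T + u*(24 + u)) + T = -32*T + u*(24 + u))
R(q) = 970/7 - 240*q + q²/7 (R(q) = ((q² + (-1*1680)*q) + 970)/7 = ((q² - 1680*q) + 970)/7 = (970 + q² - 1680*q)/7 = 970/7 - 240*q + q²/7)
417205 - R(Z(-16, 46)) = 417205 - (970/7 - 240*(46² - 32*(-16) + 24*46) + (46² - 32*(-16) + 24*46)²/7) = 417205 - (970/7 - 240*(2116 + 512 + 1104) + (2116 + 512 + 1104)²/7) = 417205 - (970/7 - 240*3732 + (⅐)*3732²) = 417205 - (970/7 - 895680 + (⅐)*13927824) = 417205 - (970/7 - 895680 + 13927824/7) = 417205 - 1*7659034/7 = 417205 - 7659034/7 = -4738599/7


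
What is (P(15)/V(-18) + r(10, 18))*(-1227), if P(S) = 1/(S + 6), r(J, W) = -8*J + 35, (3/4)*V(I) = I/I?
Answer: 1544793/28 ≈ 55171.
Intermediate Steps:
V(I) = 4/3 (V(I) = 4*(I/I)/3 = (4/3)*1 = 4/3)
r(J, W) = 35 - 8*J
P(S) = 1/(6 + S)
(P(15)/V(-18) + r(10, 18))*(-1227) = (1/((6 + 15)*(4/3)) + (35 - 8*10))*(-1227) = ((¾)/21 + (35 - 80))*(-1227) = ((1/21)*(¾) - 45)*(-1227) = (1/28 - 45)*(-1227) = -1259/28*(-1227) = 1544793/28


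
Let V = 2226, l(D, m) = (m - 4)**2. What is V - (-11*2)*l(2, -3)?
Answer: 3304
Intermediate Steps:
l(D, m) = (-4 + m)**2
V - (-11*2)*l(2, -3) = 2226 - (-11*2)*(-4 - 3)**2 = 2226 - (-22)*(-7)**2 = 2226 - (-22)*49 = 2226 - 1*(-1078) = 2226 + 1078 = 3304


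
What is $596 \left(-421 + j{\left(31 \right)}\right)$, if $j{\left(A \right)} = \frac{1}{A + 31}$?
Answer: $- \frac{7778098}{31} \approx -2.5091 \cdot 10^{5}$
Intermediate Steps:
$j{\left(A \right)} = \frac{1}{31 + A}$
$596 \left(-421 + j{\left(31 \right)}\right) = 596 \left(-421 + \frac{1}{31 + 31}\right) = 596 \left(-421 + \frac{1}{62}\right) = 596 \left(- \frac{26101}{62}\right) = - \frac{7778098}{31}$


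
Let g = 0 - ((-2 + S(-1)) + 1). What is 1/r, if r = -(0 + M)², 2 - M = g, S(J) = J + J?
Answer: -1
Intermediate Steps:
S(J) = 2*J
g = 3 (g = 0 - ((-2 + 2*(-1)) + 1) = 0 - ((-2 - 2) + 1) = 0 - (-4 + 1) = 0 - 1*(-3) = 0 + 3 = 3)
M = -1 (M = 2 - 1*3 = 2 - 3 = -1)
r = -1 (r = -(0 - 1)² = -1*(-1)² = -1*1 = -1)
1/r = 1/(-1) = -1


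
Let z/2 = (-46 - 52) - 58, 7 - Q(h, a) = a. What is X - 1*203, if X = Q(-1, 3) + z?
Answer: -511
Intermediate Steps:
Q(h, a) = 7 - a
z = -312 (z = 2*((-46 - 52) - 58) = 2*(-98 - 58) = 2*(-156) = -312)
X = -308 (X = (7 - 1*3) - 312 = (7 - 3) - 312 = 4 - 312 = -308)
X - 1*203 = -308 - 1*203 = -308 - 203 = -511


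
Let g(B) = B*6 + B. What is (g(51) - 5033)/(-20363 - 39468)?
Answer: 4676/59831 ≈ 0.078153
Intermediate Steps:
g(B) = 7*B (g(B) = 6*B + B = 7*B)
(g(51) - 5033)/(-20363 - 39468) = (7*51 - 5033)/(-20363 - 39468) = (357 - 5033)/(-59831) = -4676*(-1/59831) = 4676/59831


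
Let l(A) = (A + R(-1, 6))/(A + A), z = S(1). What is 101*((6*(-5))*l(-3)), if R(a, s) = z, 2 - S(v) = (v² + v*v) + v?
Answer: -2020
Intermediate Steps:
S(v) = 2 - v - 2*v² (S(v) = 2 - ((v² + v*v) + v) = 2 - ((v² + v²) + v) = 2 - (2*v² + v) = 2 - (v + 2*v²) = 2 + (-v - 2*v²) = 2 - v - 2*v²)
z = -1 (z = 2 - 1*1 - 2*1² = 2 - 1 - 2*1 = 2 - 1 - 2 = -1)
R(a, s) = -1
l(A) = (-1 + A)/(2*A) (l(A) = (A - 1)/(A + A) = (-1 + A)/((2*A)) = (-1 + A)*(1/(2*A)) = (-1 + A)/(2*A))
101*((6*(-5))*l(-3)) = 101*((6*(-5))*((½)*(-1 - 3)/(-3))) = 101*(-15*(-1)*(-4)/3) = 101*(-30*⅔) = 101*(-20) = -2020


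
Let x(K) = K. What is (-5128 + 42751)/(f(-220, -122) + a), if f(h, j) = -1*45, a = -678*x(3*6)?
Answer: -12541/4083 ≈ -3.0715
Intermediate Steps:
a = -12204 (a = -2034*6 = -678*18 = -12204)
f(h, j) = -45
(-5128 + 42751)/(f(-220, -122) + a) = (-5128 + 42751)/(-45 - 12204) = 37623/(-12249) = 37623*(-1/12249) = -12541/4083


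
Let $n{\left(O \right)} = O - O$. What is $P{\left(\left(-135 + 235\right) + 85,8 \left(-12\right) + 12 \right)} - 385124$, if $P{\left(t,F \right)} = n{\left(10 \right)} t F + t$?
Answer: $-384939$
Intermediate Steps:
$n{\left(O \right)} = 0$
$P{\left(t,F \right)} = t$ ($P{\left(t,F \right)} = 0 t F + t = 0 F + t = 0 + t = t$)
$P{\left(\left(-135 + 235\right) + 85,8 \left(-12\right) + 12 \right)} - 385124 = \left(\left(-135 + 235\right) + 85\right) - 385124 = \left(100 + 85\right) - 385124 = 185 - 385124 = -384939$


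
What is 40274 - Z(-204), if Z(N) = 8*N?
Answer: 41906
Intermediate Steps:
40274 - Z(-204) = 40274 - 8*(-204) = 40274 - 1*(-1632) = 40274 + 1632 = 41906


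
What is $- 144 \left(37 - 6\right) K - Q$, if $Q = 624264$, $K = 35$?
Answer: $-780504$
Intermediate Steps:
$- 144 \left(37 - 6\right) K - Q = - 144 \left(37 - 6\right) 35 - 624264 = \left(-144\right) 31 \cdot 35 - 624264 = \left(-4464\right) 35 - 624264 = -156240 - 624264 = -780504$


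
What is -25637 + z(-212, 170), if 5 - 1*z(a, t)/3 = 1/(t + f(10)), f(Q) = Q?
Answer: -1537321/60 ≈ -25622.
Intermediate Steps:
z(a, t) = 15 - 3/(10 + t) (z(a, t) = 15 - 3/(t + 10) = 15 - 3/(10 + t))
-25637 + z(-212, 170) = -25637 + 3*(49 + 5*170)/(10 + 170) = -25637 + 3*(49 + 850)/180 = -25637 + 3*(1/180)*899 = -25637 + 899/60 = -1537321/60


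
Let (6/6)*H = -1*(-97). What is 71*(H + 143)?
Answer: 17040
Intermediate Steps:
H = 97 (H = -1*(-97) = 97)
71*(H + 143) = 71*(97 + 143) = 71*240 = 17040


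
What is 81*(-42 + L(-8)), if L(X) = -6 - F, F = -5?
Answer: -3483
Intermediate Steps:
L(X) = -1 (L(X) = -6 - 1*(-5) = -6 + 5 = -1)
81*(-42 + L(-8)) = 81*(-42 - 1) = 81*(-43) = -3483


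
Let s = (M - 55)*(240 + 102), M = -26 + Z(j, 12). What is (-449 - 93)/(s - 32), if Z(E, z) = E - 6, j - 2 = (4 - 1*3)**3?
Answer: 271/14380 ≈ 0.018846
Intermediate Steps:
j = 3 (j = 2 + (4 - 1*3)**3 = 2 + (4 - 3)**3 = 2 + 1**3 = 2 + 1 = 3)
Z(E, z) = -6 + E
M = -29 (M = -26 + (-6 + 3) = -26 - 3 = -29)
s = -28728 (s = (-29 - 55)*(240 + 102) = -84*342 = -28728)
(-449 - 93)/(s - 32) = (-449 - 93)/(-28728 - 32) = -542/(-28760) = -542*(-1/28760) = 271/14380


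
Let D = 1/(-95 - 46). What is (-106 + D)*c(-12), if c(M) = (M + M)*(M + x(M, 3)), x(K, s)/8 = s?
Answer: 1434912/47 ≈ 30530.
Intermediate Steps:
D = -1/141 (D = 1/(-141) = -1/141 ≈ -0.0070922)
x(K, s) = 8*s
c(M) = 2*M*(24 + M) (c(M) = (M + M)*(M + 8*3) = (2*M)*(M + 24) = (2*M)*(24 + M) = 2*M*(24 + M))
(-106 + D)*c(-12) = (-106 - 1/141)*(2*(-12)*(24 - 12)) = -29894*(-12)*12/141 = -14947/141*(-288) = 1434912/47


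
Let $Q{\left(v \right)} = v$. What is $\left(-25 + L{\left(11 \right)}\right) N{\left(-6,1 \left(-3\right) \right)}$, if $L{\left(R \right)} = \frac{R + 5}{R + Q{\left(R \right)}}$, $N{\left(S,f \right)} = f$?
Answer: $\frac{801}{11} \approx 72.818$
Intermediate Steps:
$L{\left(R \right)} = \frac{5 + R}{2 R}$ ($L{\left(R \right)} = \frac{R + 5}{R + R} = \frac{5 + R}{2 R}$)
$\left(-25 + L{\left(11 \right)}\right) N{\left(-6,1 \left(-3\right) \right)} = \left(-25 + \frac{5 + 11}{2 \cdot 11}\right) 1 \left(-3\right) = \left(-25 + \frac{1}{2} \cdot \frac{1}{11} \cdot 16\right) \left(-3\right) = \left(-25 + \frac{8}{11}\right) \left(-3\right) = \left(- \frac{267}{11}\right) \left(-3\right) = \frac{801}{11}$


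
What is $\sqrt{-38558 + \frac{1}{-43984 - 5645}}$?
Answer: $\frac{i \sqrt{94969805411307}}{49629} \approx 196.36 i$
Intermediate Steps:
$\sqrt{-38558 + \frac{1}{-43984 - 5645}} = \sqrt{-38558 + \frac{1}{-49629}} = \sqrt{-38558 - \frac{1}{49629}} = \sqrt{- \frac{1913594983}{49629}} = \frac{i \sqrt{94969805411307}}{49629}$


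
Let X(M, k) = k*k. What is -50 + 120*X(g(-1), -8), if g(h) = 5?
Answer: 7630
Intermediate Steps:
X(M, k) = k²
-50 + 120*X(g(-1), -8) = -50 + 120*(-8)² = -50 + 120*64 = -50 + 7680 = 7630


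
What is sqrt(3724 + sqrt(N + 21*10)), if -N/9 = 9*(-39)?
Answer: sqrt(3724 + sqrt(3369)) ≈ 61.498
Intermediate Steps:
N = 3159 (N = -81*(-39) = -9*(-351) = 3159)
sqrt(3724 + sqrt(N + 21*10)) = sqrt(3724 + sqrt(3159 + 21*10)) = sqrt(3724 + sqrt(3159 + 210)) = sqrt(3724 + sqrt(3369))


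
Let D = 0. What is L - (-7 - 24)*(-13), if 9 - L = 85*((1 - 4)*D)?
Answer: -394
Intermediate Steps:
L = 9 (L = 9 - 85*(1 - 4)*0 = 9 - 85*(-3*0) = 9 - 85*0 = 9 - 1*0 = 9 + 0 = 9)
L - (-7 - 24)*(-13) = 9 - (-7 - 24)*(-13) = 9 - (-31)*(-13) = 9 - 1*403 = 9 - 403 = -394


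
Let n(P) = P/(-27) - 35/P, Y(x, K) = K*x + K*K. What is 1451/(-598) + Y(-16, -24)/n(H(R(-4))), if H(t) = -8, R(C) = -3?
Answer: 122537221/603382 ≈ 203.08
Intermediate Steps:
Y(x, K) = K² + K*x (Y(x, K) = K*x + K² = K² + K*x)
n(P) = -35/P - P/27 (n(P) = P*(-1/27) - 35/P = -P/27 - 35/P = -35/P - P/27)
1451/(-598) + Y(-16, -24)/n(H(R(-4))) = 1451/(-598) + (-24*(-24 - 16))/(-35/(-8) - 1/27*(-8)) = 1451*(-1/598) + (-24*(-40))/(-35*(-⅛) + 8/27) = -1451/598 + 960/(35/8 + 8/27) = -1451/598 + 960/(1009/216) = -1451/598 + 960*(216/1009) = -1451/598 + 207360/1009 = 122537221/603382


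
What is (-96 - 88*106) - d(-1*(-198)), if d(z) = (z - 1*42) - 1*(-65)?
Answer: -9645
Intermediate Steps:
d(z) = 23 + z (d(z) = (z - 42) + 65 = (-42 + z) + 65 = 23 + z)
(-96 - 88*106) - d(-1*(-198)) = (-96 - 88*106) - (23 - 1*(-198)) = (-96 - 9328) - (23 + 198) = -9424 - 1*221 = -9424 - 221 = -9645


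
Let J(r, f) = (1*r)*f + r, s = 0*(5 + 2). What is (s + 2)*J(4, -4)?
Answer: -24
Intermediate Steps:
s = 0 (s = 0*7 = 0)
J(r, f) = r + f*r (J(r, f) = r*f + r = f*r + r = r + f*r)
(s + 2)*J(4, -4) = (0 + 2)*(4*(1 - 4)) = 2*(4*(-3)) = 2*(-12) = -24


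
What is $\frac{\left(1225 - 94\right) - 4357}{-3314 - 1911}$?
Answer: $\frac{3226}{5225} \approx 0.61742$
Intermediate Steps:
$\frac{\left(1225 - 94\right) - 4357}{-3314 - 1911} = \frac{1131 - 4357}{-5225} = \left(-3226\right) \left(- \frac{1}{5225}\right) = \frac{3226}{5225}$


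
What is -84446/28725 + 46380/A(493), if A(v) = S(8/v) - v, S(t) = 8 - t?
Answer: -676999027898/6868520925 ≈ -98.565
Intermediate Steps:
A(v) = 8 - v - 8/v (A(v) = (8 - 8/v) - v = 8 - v - 8/v)
-84446/28725 + 46380/A(493) = -84446/28725 + 46380/(8 - 1*493 - 8/493) = -84446*1/28725 + 46380/(8 - 493 - 8*1/493) = -84446/28725 + 46380/(8 - 493 - 8/493) = -84446/28725 + 46380/(-239113/493) = -84446/28725 + 46380*(-493/239113) = -84446/28725 - 22865340/239113 = -676999027898/6868520925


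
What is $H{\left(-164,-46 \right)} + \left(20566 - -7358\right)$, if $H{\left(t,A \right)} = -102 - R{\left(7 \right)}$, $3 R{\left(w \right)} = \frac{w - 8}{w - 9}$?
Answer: $\frac{166931}{6} \approx 27822.0$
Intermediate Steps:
$R{\left(w \right)} = \frac{-8 + w}{3 \left(-9 + w\right)}$ ($R{\left(w \right)} = \frac{\left(w - 8\right) \frac{1}{w - 9}}{3} = \frac{\left(-8 + w\right) \frac{1}{-9 + w}}{3} = \frac{\frac{1}{-9 + w} \left(-8 + w\right)}{3} = \frac{-8 + w}{3 \left(-9 + w\right)}$)
$H{\left(t,A \right)} = - \frac{613}{6}$ ($H{\left(t,A \right)} = -102 - \frac{-8 + 7}{3 \left(-9 + 7\right)} = -102 - \frac{1}{3} \frac{1}{-2} \left(-1\right) = -102 - \frac{1}{3} \left(- \frac{1}{2}\right) \left(-1\right) = -102 - \frac{1}{6} = - \frac{613}{6}$)
$H{\left(-164,-46 \right)} + \left(20566 - -7358\right) = - \frac{613}{6} + \left(20566 - -7358\right) = - \frac{613}{6} + \left(20566 + 7358\right) = - \frac{613}{6} + 27924 = \frac{166931}{6}$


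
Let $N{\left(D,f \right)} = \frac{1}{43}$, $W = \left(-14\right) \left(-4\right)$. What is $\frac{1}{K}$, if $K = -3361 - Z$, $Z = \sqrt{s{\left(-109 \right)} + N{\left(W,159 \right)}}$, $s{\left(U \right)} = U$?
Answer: $- \frac{144523}{485746489} + \frac{i \sqrt{201498}}{485746489} \approx -0.00029753 + 9.2411 \cdot 10^{-7} i$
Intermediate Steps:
$W = 56$
$N{\left(D,f \right)} = \frac{1}{43}$
$Z = \frac{i \sqrt{201498}}{43}$ ($Z = \sqrt{-109 + \frac{1}{43}} = \sqrt{- \frac{4686}{43}} = \frac{i \sqrt{201498}}{43} \approx 10.439 i$)
$K = -3361 - \frac{i \sqrt{201498}}{43} \approx -3361.0 - 10.439 i$
$\frac{1}{K} = \frac{1}{-3361 - \frac{i \sqrt{201498}}{43}}$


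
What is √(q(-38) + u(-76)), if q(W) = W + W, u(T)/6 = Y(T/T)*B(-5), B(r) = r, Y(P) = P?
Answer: I*√106 ≈ 10.296*I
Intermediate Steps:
u(T) = -30 (u(T) = 6*((T/T)*(-5)) = 6*(1*(-5)) = 6*(-5) = -30)
q(W) = 2*W
√(q(-38) + u(-76)) = √(2*(-38) - 30) = √(-76 - 30) = √(-106) = I*√106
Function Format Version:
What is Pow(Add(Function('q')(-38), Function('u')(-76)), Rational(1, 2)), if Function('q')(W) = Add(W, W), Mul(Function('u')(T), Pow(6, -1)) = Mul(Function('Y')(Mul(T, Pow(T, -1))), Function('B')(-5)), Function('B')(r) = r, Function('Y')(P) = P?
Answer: Mul(I, Pow(106, Rational(1, 2))) ≈ Mul(10.296, I)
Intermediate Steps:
Function('u')(T) = -30 (Function('u')(T) = Mul(6, Mul(Mul(T, Pow(T, -1)), -5)) = Mul(6, Mul(1, -5)) = Mul(6, -5) = -30)
Function('q')(W) = Mul(2, W)
Pow(Add(Function('q')(-38), Function('u')(-76)), Rational(1, 2)) = Pow(Add(Mul(2, -38), -30), Rational(1, 2)) = Pow(Add(-76, -30), Rational(1, 2)) = Pow(-106, Rational(1, 2)) = Mul(I, Pow(106, Rational(1, 2)))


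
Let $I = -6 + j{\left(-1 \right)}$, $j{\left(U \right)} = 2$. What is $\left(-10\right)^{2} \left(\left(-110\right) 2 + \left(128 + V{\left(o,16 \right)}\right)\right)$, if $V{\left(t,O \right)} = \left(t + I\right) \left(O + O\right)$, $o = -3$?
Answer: $-31600$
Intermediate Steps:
$I = -4$ ($I = -6 + 2 = -4$)
$V{\left(t,O \right)} = 2 O \left(-4 + t\right)$ ($V{\left(t,O \right)} = \left(t - 4\right) \left(O + O\right) = \left(-4 + t\right) 2 O = 2 O \left(-4 + t\right)$)
$\left(-10\right)^{2} \left(\left(-110\right) 2 + \left(128 + V{\left(o,16 \right)}\right)\right) = \left(-10\right)^{2} \left(\left(-110\right) 2 + \left(128 + 2 \cdot 16 \left(-4 - 3\right)\right)\right) = 100 \left(-220 + \left(128 + 2 \cdot 16 \left(-7\right)\right)\right) = 100 \left(-220 + \left(128 - 224\right)\right) = 100 \left(-220 - 96\right) = 100 \left(-316\right) = -31600$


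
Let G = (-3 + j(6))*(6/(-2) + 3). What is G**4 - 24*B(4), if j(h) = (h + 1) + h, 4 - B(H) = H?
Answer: 0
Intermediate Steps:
B(H) = 4 - H
j(h) = 1 + 2*h (j(h) = (1 + h) + h = 1 + 2*h)
G = 0 (G = (-3 + (1 + 2*6))*(6/(-2) + 3) = (-3 + (1 + 12))*(6*(-1/2) + 3) = (-3 + 13)*(-3 + 3) = 10*0 = 0)
G**4 - 24*B(4) = 0**4 - 24*(4 - 1*4) = 0 - 24*(4 - 4) = 0 - 24*0 = 0 + 0 = 0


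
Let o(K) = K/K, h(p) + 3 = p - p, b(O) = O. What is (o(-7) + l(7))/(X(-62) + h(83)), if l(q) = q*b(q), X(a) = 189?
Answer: 25/93 ≈ 0.26882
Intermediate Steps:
h(p) = -3 (h(p) = -3 + (p - p) = -3 + 0 = -3)
o(K) = 1
l(q) = q² (l(q) = q*q = q²)
(o(-7) + l(7))/(X(-62) + h(83)) = (1 + 7²)/(189 - 3) = (1 + 49)/186 = 50*(1/186) = 25/93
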